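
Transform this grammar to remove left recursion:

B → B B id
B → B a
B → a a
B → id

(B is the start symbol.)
B → a a B'
B → id B'
B' → B id B'
B' → a B'
B' → ε

B is directly left-recursive. The standard transformation for
  A → A α₁ | ... | A α_m | β₁ | ... | β_n
is
  A  → β₁ A' | ... | β_n A'
  A' → α₁ A' | ... | α_m A' | ε

B → a a becomes B → a a B'
B → id becomes B → id B'
B → B B id becomes B' → B id B'
B → B a becomes B' → a B'
Add B' → ε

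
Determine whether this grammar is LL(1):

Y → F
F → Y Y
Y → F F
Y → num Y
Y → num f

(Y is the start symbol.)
No. Predict set conflict for Y: { 'num' }

Relevant sets:
  FIRST(F) = { 'num' }

For Y:
  PREDICT(Y → F) = { 'num' }
  PREDICT(Y → F F) = { 'num' }
  PREDICT(Y → num Y) = { 'num' }
  PREDICT(Y → num f) = { 'num' }
F has a single production, so nothing to check there.

Conflict found: Predict set conflict for Y: { 'num' }
The grammar is NOT LL(1).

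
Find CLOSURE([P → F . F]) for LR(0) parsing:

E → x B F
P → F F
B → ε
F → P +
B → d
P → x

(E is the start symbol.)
Start with: [P → F . F]
  [P → F . F] has the dot before F: add [F → . P +]
  [F → . P +] has the dot before P: add [P → . F F], [P → . x]
No further items can be added.

CLOSURE = { [F → . P +], [P → . F F], [P → . x], [P → F . F] }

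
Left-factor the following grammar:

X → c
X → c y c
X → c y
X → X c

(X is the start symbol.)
X → c X'
X' → ε
X' → y X''
X'' → c
X'' → ε
X → X c

Left-factoring transforms A → αβ₁ | αβ₂ into A → αA' and A' → β₁ | β₂
(α is the longest common prefix among the alternatives). Repeat until
no nonterminal has two alternatives with a common prefix.

Round 1: X has alternatives sharing prefix 'c'. Introduce X': X → c X'
  Add: X' → ε
  Add: X' → y c
  Add: X' → y

Round 2: X' has alternatives sharing prefix 'y'. Introduce X'': X' → y X''
  Add: X'' → c
  Add: X'' → ε

No remaining common prefixes — done.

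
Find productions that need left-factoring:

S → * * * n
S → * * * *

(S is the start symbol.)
Yes, S has productions with common prefix '* * *'

Left-factoring is needed when two productions for the same non-terminal
share a common prefix on the right-hand side.

Productions for S:
  S → * * * n
  S → * * * *

Found common prefix '* * *' in productions for S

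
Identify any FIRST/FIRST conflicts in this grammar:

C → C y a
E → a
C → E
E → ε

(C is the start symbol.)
FIRST sets of the non-terminals at (or reachable through a nullable prefix from) the front of some alternative:
  FIRST(C) = { 'a', 'y', ε }
  FIRST(E) = { 'a', ε }

Productions for C:
  C → C y a: FIRST = { 'a', 'y' }
  C → E: FIRST = { 'a', ε }
Productions for E:
  E → a: FIRST = { 'a' }
  E → ε: FIRST = { ε }

Conflict for C: C → C y a and C → E
  Overlap: { 'a' }

Answer: Yes. C → C y a / C → E on { 'a' }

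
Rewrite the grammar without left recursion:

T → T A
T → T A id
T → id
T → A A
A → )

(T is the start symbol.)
T is directly left-recursive. The standard transformation for
  A → A α₁ | ... | A α_m | β₁ | ... | β_n
is
  A  → β₁ A' | ... | β_n A'
  A' → α₁ A' | ... | α_m A' | ε

T → id becomes T → id T'
T → A A becomes T → A A T'
T → T A becomes T' → A T'
T → T A id becomes T' → A id T'
Add T' → ε

Productions for other non-terminals are unchanged:
  A → )

Resulting grammar:
T → id T'
T → A A T'
T' → A T'
T' → A id T'
T' → ε
A → )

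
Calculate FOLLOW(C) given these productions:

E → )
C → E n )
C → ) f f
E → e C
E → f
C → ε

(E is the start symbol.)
In E → e C: C is at the end, add FOLLOW(E)

The FOLLOW sets referred to above (computed the same way, to a fixed point):
  FOLLOW(E) = { $, 'n' }

Taking the union: FOLLOW(C) = { $, 'n' }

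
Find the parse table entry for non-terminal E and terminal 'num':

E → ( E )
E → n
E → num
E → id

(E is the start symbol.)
E → num

To find M[E, 'num'], we find productions for E where 'num' is in the predict set (PREDICT(N → α) = (FIRST(α) \ {ε}) ∪ (FOLLOW(N) if α ⇒* ε)).

E → ( E ): PREDICT = { '(' }
E → n: PREDICT = { 'n' }
E → num: PREDICT = { 'num' }
  'num' is in predict set, so this production goes in M[E, 'num']
E → id: PREDICT = { 'id' }

M[E, 'num'] = E → num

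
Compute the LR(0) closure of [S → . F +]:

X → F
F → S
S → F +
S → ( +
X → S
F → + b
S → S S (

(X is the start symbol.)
{ [F → . + b], [F → . S], [S → . ( +], [S → . F +], [S → . S S (] }

To compute CLOSURE, for each item [A → α.Bβ] where B is a non-terminal, add [B → .γ] for all productions B → γ; repeat for the newly added items until nothing changes.

Start with: [S → . F +]
  [S → . F +] has the dot before F: add [F → . S], [F → . + b]
  [F → . S] has the dot before S: add [S → . ( +], [S → . S S (]
No further items can be added.

CLOSURE = { [F → . + b], [F → . S], [S → . ( +], [S → . F +], [S → . S S (] }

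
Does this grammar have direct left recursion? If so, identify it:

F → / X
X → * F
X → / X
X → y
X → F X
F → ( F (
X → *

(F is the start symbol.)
No direct left recursion

Direct left recursion occurs when N → N α for some non-terminal N (the right-hand side begins with the left-hand side itself).

F → / X: starts with '/'
X → * F: starts with '*'
X → / X: starts with '/'
X → y: starts with y
X → F X: starts with F
F → ( F (: starts with '('
X → *: starts with '*'

No direct left recursion found.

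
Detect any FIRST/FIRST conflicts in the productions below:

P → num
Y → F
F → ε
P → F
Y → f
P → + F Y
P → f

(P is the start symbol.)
No FIRST/FIRST conflicts.

A FIRST/FIRST conflict occurs when two productions N → α and N → β for the same non-terminal have FIRST(α) ∩ FIRST(β) ≠ ∅ (with ε ∈ FIRST of a nullable right-hand side, so two nullable alternatives also conflict).

FIRST sets of the non-terminals at (or reachable through a nullable prefix from) the front of some alternative:
  FIRST(F) = { ε }

Productions for P:
  P → num: FIRST = { 'num' }
  P → F: FIRST = { ε }
  P → + F Y: FIRST = { '+' }
  P → f: FIRST = { 'f' }
Productions for Y:
  Y → F: FIRST = { ε }
  Y → f: FIRST = { 'f' }
F has only one production, so no FIRST/FIRST conflict is possible there.

All alternatives of each non-terminal have pairwise disjoint FIRST sets.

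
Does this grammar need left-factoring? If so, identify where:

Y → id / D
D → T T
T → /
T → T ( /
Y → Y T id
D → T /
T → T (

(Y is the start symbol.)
Left-factoring is needed when two productions for the same non-terminal
share a common prefix on the right-hand side.

Productions for Y:
  Y → id / D
  Y → Y T id
Productions for D:
  D → T T
  D → T /
Productions for T:
  T → /
  T → T ( /
  T → T (

Found common prefix 'T' in productions for D
Found common prefix 'T (' in productions for T

Answer: Yes, D has productions with common prefix 'T'; T has productions with common prefix 'T ('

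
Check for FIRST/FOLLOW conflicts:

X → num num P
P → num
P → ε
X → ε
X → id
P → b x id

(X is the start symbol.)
No FIRST/FOLLOW conflicts.

A FIRST/FOLLOW conflict occurs when a non-terminal N has a nullable alternative N → β (β ⇒* ε) and another alternative N → α with FIRST(α) ∩ FOLLOW(N) ≠ ∅: on such a lookahead the parser cannot decide between expanding α and letting N vanish via β.

Nullable non-terminals: P, X.

P: nullable alternative(s) P → ε; FOLLOW(P) = { $ }
  P → num: FIRST \ {ε} = { 'num' } — disjoint from FOLLOW(P)
  P → ε: FIRST \ {ε} = { } — this is the only nullable alternative, skip
  P → b x id: FIRST \ {ε} = { 'b' } — disjoint from FOLLOW(P)

X: nullable alternative(s) X → ε; FOLLOW(X) = { $ }
  X → num num P: FIRST \ {ε} = { 'num' } — disjoint from FOLLOW(X)
  X → ε: FIRST \ {ε} = { } — this is the only nullable alternative, skip
  X → id: FIRST \ {ε} = { 'id' } — disjoint from FOLLOW(X)

No FIRST/FOLLOW conflicts found.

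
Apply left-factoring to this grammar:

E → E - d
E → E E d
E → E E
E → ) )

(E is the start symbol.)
E → E E'
E' → - d
E' → E E''
E'' → d
E'' → ε
E → ) )

Left-factoring transforms A → αβ₁ | αβ₂ into A → αA' and A' → β₁ | β₂
(α is the longest common prefix among the alternatives). Repeat until
no nonterminal has two alternatives with a common prefix.

Round 1: E has alternatives sharing prefix 'E'. Introduce E': E → E E'
  Add: E' → - d
  Add: E' → E d
  Add: E' → E

Round 2: E' has alternatives sharing prefix 'E'. Introduce E'': E' → E E''
  Add: E'' → d
  Add: E'' → ε

No remaining common prefixes — done.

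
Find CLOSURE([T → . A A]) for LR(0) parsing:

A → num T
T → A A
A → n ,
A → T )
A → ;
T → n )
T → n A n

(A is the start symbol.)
To compute CLOSURE, for each item [A → α.Bβ] where B is a non-terminal, add [B → .γ] for all productions B → γ; repeat for the newly added items until nothing changes.

Start with: [T → . A A]
  [T → . A A] has the dot before A: add [A → . num T], [A → . n ,], [A → . T )], [A → . ;]
  [A → . T )] has the dot before T: add [T → . n )], [T → . n A n]
No further items can be added.

CLOSURE = { [A → . ;], [A → . T )], [A → . n ,], [A → . num T], [T → . A A], [T → . n )], [T → . n A n] }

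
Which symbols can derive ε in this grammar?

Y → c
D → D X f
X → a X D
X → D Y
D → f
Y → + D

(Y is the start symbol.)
None

A non-terminal is nullable if it can derive ε (the empty string): either it has an ε-production, or it has a production whose right-hand side consists entirely of nullable non-terminals.

There are no ε-productions, so no non-terminal can derive ε.
No non-terminals are nullable.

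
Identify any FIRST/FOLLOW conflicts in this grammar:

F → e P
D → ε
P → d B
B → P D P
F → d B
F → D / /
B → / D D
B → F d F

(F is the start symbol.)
A FIRST/FOLLOW conflict occurs when a non-terminal N has a nullable alternative N → β (β ⇒* ε) and another alternative N → α with FIRST(α) ∩ FOLLOW(N) ≠ ∅: on such a lookahead the parser cannot decide between expanding α and letting N vanish via β.

Nullable non-terminals: D.
D has a nullable alternative but only one production, so nothing to check.

B, F, P have no nullable alternative, so no FIRST/FOLLOW check is needed there.

No FIRST/FOLLOW conflicts found.

Answer: No FIRST/FOLLOW conflicts.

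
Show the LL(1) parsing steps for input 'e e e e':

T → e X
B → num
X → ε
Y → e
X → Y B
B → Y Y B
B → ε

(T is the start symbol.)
Stack is shown with the top on the left.

Stack    Input      Action
--------------------------
T $      e e e e $  output T → e X
e X $    e e e e $  match 'e'
X $      e e e $    output X → Y B
Y B $    e e e $    output Y → e
e B $    e e e $    match 'e'
B $      e e $      output B → Y Y B
Y Y B $  e e $      output Y → e
e Y B $  e e $      match 'e'
Y B $    e $        output Y → e
e B $    e $        match 'e'
B $      $          output B → ε
$        $          accept

The string is accepted.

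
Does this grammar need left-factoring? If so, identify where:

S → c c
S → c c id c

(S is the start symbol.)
Yes, S has productions with common prefix 'c c'

Left-factoring is needed when two productions for the same non-terminal
share a common prefix on the right-hand side.

Productions for S:
  S → c c
  S → c c id c

Found common prefix 'c c' in productions for S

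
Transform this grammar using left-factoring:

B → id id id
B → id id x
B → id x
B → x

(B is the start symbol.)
Left-factoring transforms A → αβ₁ | αβ₂ into A → αA' and A' → β₁ | β₂
(α is the longest common prefix among the alternatives). Repeat until
no nonterminal has two alternatives with a common prefix.

Round 1: B has alternatives sharing prefix 'id'. Introduce B': B → id B'
  Add: B' → id id
  Add: B' → id x
  Add: B' → x

Round 2: B' has alternatives sharing prefix 'id'. Introduce B'': B' → id B''
  Add: B'' → id
  Add: B'' → x

No remaining common prefixes — done.

Resulting grammar:
B → id B'
B' → id B''
B'' → id
B'' → x
B' → x
B → x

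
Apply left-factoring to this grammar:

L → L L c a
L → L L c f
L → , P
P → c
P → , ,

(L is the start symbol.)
L → L L c L'
L' → a
L' → f
L → , P
P → c
P → , ,

Left-factoring transforms A → αβ₁ | αβ₂ into A → αA' and A' → β₁ | β₂
(α is the longest common prefix among the alternatives). Repeat until
no nonterminal has two alternatives with a common prefix.

Round 1: L has alternatives sharing prefix 'L L c'. Introduce L': L → L L c L'
  Add: L' → a
  Add: L' → f

No remaining common prefixes — done.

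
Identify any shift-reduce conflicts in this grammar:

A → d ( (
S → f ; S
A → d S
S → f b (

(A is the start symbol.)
No shift-reduce conflicts

A shift-reduce conflict occurs when an LR(0) state has both:
  - a complete (reduce) item [A → α .] (dot at the end), and
  - a shift item [B → β . c γ] (dot before a terminal).

Augment with A' → A and build the canonical LR(0) collection (I0 = CLOSURE({[A' → . A]}), then GOTO on every symbol after a dot until no new states appear). It has 11 states:
  I0: { [A → . d ( (], [A → . d S], [A' → . A] }  — shift
  I1: { [A' → A .] }  — accept
  I2: { [A → d . ( (], [A → d . S], [S → . f ; S], [S → . f b (] }  — shift
  I3: { [A → d ( . (] }  — shift
  I4: { [A → d S .] }  — reduce
  I5: { [S → f . ; S], [S → f . b (] }  — shift
  I6: { [S → . f ; S], [S → . f b (], [S → f ; . S] }  — shift
  I7: { [S → f b . (] }  — shift
  I8: { [S → f b ( .] }  — reduce
  I9: { [S → f ; S .] }  — reduce
  I10: { [A → d ( ( .] }  — reduce

No state contains both a complete item and a shift item.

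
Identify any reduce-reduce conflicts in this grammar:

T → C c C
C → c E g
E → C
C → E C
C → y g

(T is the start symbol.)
A reduce-reduce conflict occurs when an LR(0) state has two complete items [A → α .] and [B → β .] — both call for a reduction, and with no lookahead the parser cannot choose between them.

Augment with T' → T and build the canonical LR(0) collection (I0 = CLOSURE({[T' → . T]}), then GOTO on every symbol after a dot until no new states appear). It has 13 states:
  I0: { [C → . E C], [C → . c E g], [C → . y g], [E → . C], [T → . C c C], [T' → . T] }  — shift
  I1: { [E → C .], [T → C . c C] }  — shift, reduce
  I2: { [C → . E C], [C → . c E g], [C → . y g], [C → E . C], [E → . C] }  — shift
  I3: { [T' → T .] }  — accept
  I4: { [C → . E C], [C → . c E g], [C → . y g], [C → c . E g], [E → . C] }  — shift
  I5: { [C → y . g] }  — shift
  I6: { [C → y g .] }  — reduce
  I7: { [E → C .] }  — reduce
  I8: { [C → . E C], [C → . c E g], [C → . y g], [C → E . C], [C → c E . g], [E → . C] }  — shift
  I9: { [C → E C .], [E → C .] }  — 2 reduces
  I10: { [C → c E g .] }  — reduce
  I11: { [C → . E C], [C → . c E g], [C → . y g], [E → . C], [T → C c . C] }  — shift
  I12: { [E → C .], [T → C c C .] }  — 2 reduces

I9 contains complete items [C → E C .], [E → C .] — reduce-reduce conflict.
I12 contains complete items [E → C .], [T → C c C .] — reduce-reduce conflict.

Answer: Yes — I9: [C → E C .] vs [E → C .]; I12: [E → C .] vs [T → C c C .]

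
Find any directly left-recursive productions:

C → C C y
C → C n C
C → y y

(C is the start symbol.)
Yes, C is left-recursive

C → C C y: LEFT RECURSIVE (starts with C)
C → C n C: LEFT RECURSIVE (starts with C)
C → y y: starts with y

The grammar has direct left recursion on: C.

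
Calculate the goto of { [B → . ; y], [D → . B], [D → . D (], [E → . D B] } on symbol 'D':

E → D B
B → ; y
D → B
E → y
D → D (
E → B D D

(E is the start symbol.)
GOTO(I, 'D') = CLOSURE({ [A → αX.β] : [A → α.Xβ] ∈ I, X = 'D' })

Items with dot before 'D', with the dot advanced:
  [D → . D (] → [D → D . (]
  [E → . D B] → [E → D . B]
Closure of the advanced items:
  [E → D . B] has the dot before B: add [B → . ; y]

GOTO = { [B → . ; y], [D → D . (], [E → D . B] }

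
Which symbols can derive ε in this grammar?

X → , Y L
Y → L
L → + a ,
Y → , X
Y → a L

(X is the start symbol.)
There are no ε-productions, so no non-terminal can derive ε.
No non-terminals are nullable.

Answer: None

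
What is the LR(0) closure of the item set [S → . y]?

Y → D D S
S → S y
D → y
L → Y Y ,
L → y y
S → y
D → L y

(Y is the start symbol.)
{ [S → . y] }

Start with: [S → . y]
The dot precedes the terminal y, so nothing is added.

CLOSURE = { [S → . y] }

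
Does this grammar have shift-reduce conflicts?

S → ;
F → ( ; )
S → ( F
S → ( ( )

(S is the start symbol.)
A shift-reduce conflict occurs when an LR(0) state has both:
  - a complete (reduce) item [A → α .] (dot at the end), and
  - a shift item [B → β . c γ] (dot before a terminal).

Augment with S' → S and build the canonical LR(0) collection (I0 = CLOSURE({[S' → . S]}), then GOTO on every symbol after a dot until no new states appear). It has 9 states:
  I0: { [S → . ( ( )], [S → . ( F], [S → . ;], [S' → . S] }  — shift
  I1: { [F → . ( ; )], [S → ( . ( )], [S → ( . F] }  — shift
  I2: { [S → ; .] }  — reduce
  I3: { [S' → S .] }  — accept
  I4: { [F → ( . ; )], [S → ( ( . )] }  — shift
  I5: { [S → ( F .] }  — reduce
  I6: { [S → ( ( ) .] }  — reduce
  I7: { [F → ( ; . )] }  — shift
  I8: { [F → ( ; ) .] }  — reduce

No state contains both a complete item and a shift item.

Answer: No shift-reduce conflicts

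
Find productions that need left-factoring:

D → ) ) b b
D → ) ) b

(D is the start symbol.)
Yes, D has productions with common prefix ') ) b'

Left-factoring is needed when two productions for the same non-terminal
share a common prefix on the right-hand side.

Productions for D:
  D → ) ) b b
  D → ) ) b

Found common prefix ') ) b' in productions for D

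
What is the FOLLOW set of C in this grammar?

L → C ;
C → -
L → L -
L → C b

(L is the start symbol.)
To compute FOLLOW(C), find every occurrence of C on a right-hand side N → α C β: add FIRST(β) \ {ε}, and if β is empty or nullable also add FOLLOW(N). Iterate to a fixed point.

In L → C ;: C is followed by ';', add FIRST(';') \ {ε} = { ';' }
In L → C b: C is followed by b, add FIRST(b) \ {ε} = { 'b' }

Taking the union: FOLLOW(C) = { ';', 'b' }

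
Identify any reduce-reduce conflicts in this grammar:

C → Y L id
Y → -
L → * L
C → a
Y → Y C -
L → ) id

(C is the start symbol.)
Augment with C' → C and build the canonical LR(0) collection (I0 = CLOSURE({[C' → . C]}), then GOTO on every symbol after a dot until no new states appear). It has 13 states:
  I0: { [C → . Y L id], [C → . a], [C' → . C], [Y → . -], [Y → . Y C -] }  — shift
  I1: { [Y → - .] }  — reduce
  I2: { [C' → C .] }  — accept
  I3: { [C → . Y L id], [C → . a], [C → Y . L id], [L → . ) id], [L → . * L], [Y → . -], [Y → . Y C -], [Y → Y . C -] }  — shift
  I4: { [C → a .] }  — reduce
  I5: { [L → ) . id] }  — shift
  I6: { [L → * . L], [L → . ) id], [L → . * L] }  — shift
  I7: { [Y → Y C . -] }  — shift
  I8: { [C → Y L . id] }  — shift
  I9: { [C → Y L id .] }  — reduce
  I10: { [Y → Y C - .] }  — reduce
  I11: { [L → * L .] }  — reduce
  I12: { [L → ) id .] }  — reduce

No state contains more than one complete item.

Answer: No reduce-reduce conflicts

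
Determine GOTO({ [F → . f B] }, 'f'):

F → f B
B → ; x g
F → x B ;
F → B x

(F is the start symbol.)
GOTO(I, 'f') = CLOSURE({ [A → αX.β] : [A → α.Xβ] ∈ I, X = 'f' })

Items with dot before 'f', with the dot advanced:
  [F → . f B] → [F → f . B]
Closure of the advanced items:
  [F → f . B] has the dot before B: add [B → . ; x g]

GOTO = { [B → . ; x g], [F → f . B] }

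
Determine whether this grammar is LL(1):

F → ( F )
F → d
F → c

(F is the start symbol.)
For F:
  PREDICT(F → '(' F ')') = { '(' }
  PREDICT(F → d) = { 'd' }
  PREDICT(F → c) = { 'c' }

All predict sets are disjoint. The grammar IS LL(1).

Answer: Yes, the grammar is LL(1).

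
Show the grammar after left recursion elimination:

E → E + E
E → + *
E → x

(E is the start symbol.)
E → + * E'
E → x E'
E' → + E E'
E' → ε

E is directly left-recursive. The standard transformation for
  A → A α₁ | ... | A α_m | β₁ | ... | β_n
is
  A  → β₁ A' | ... | β_n A'
  A' → α₁ A' | ... | α_m A' | ε

E → + * becomes E → + * E'
E → x becomes E → x E'
E → E + E becomes E' → + E E'
Add E' → ε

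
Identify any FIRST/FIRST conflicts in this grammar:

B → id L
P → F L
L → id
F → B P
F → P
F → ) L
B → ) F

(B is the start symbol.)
Yes. F → B P / F → P on { ')', 'id' }; F → B P / F → ')' L on { ')' }; F → P / F → ')' L on { ')' }

A FIRST/FIRST conflict occurs when two productions N → α and N → β for the same non-terminal have FIRST(α) ∩ FIRST(β) ≠ ∅ (with ε ∈ FIRST of a nullable right-hand side, so two nullable alternatives also conflict).

FIRST sets of the non-terminals at (or reachable through a nullable prefix from) the front of some alternative:
  FIRST(B) = { ')', 'id' }
  FIRST(P) = { ')', 'id' }

Productions for B:
  B → id L: FIRST = { 'id' }
  B → ) F: FIRST = { ')' }
Productions for F:
  F → B P: FIRST = { ')', 'id' }
  F → P: FIRST = { ')', 'id' }
  F → ) L: FIRST = { ')' }
P, L have only one production, so no FIRST/FIRST conflict is possible there.

Conflict for F: F → B P and F → P
  Overlap: { ')', 'id' }
Conflict for F: F → B P and F → ) L
  Overlap: { ')' }
Conflict for F: F → P and F → ) L
  Overlap: { ')' }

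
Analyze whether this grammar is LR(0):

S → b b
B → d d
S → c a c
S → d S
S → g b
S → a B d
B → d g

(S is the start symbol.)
Yes, the grammar is LR(0)

A grammar is LR(0) if no state in the canonical LR(0) collection has:
  - both a shift item (dot before a terminal) and a complete item (shift-reduce conflict), or
  - two or more complete items (reduce-reduce conflict; the accept item [S' → S .] counts as a complete item here).

Augment with S' → S and build the canonical LR(0) collection (I0 = CLOSURE({[S' → . S]}), then GOTO on every symbol after a dot until no new states appear). It has 17 states:
  I0: { [S → . a B d], [S → . b b], [S → . c a c], [S → . d S], [S → . g b], [S' → . S] }  — shift
  I1: { [S' → S .] }  — accept
  I2: { [B → . d d], [B → . d g], [S → a . B d] }  — shift
  I3: { [S → b . b] }  — shift
  I4: { [S → c . a c] }  — shift
  I5: { [S → . a B d], [S → . b b], [S → . c a c], [S → . d S], [S → . g b], [S → d . S] }  — shift
  I6: { [S → g . b] }  — shift
  I7: { [S → g b .] }  — reduce
  I8: { [S → d S .] }  — reduce
  I9: { [S → c a . c] }  — shift
  I10: { [S → c a c .] }  — reduce
  I11: { [S → b b .] }  — reduce
  I12: { [S → a B . d] }  — shift
  I13: { [B → d . d], [B → d . g] }  — shift
  I14: { [B → d d .] }  — reduce
  I15: { [B → d g .] }  — reduce
  I16: { [S → a B d .] }  — reduce

Every state is either a pure shift/goto state or contains exactly one complete item and nothing to shift — no conflicts. The grammar is LR(0).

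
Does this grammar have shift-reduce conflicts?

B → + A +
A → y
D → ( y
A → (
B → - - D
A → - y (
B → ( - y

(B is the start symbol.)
No shift-reduce conflicts

Augment with B' → B and build the canonical LR(0) collection (I0 = CLOSURE({[B' → . B]}), then GOTO on every symbol after a dot until no new states appear). It has 18 states:
  I0: { [B → . ( - y], [B → . + A +], [B → . - - D], [B' → . B] }  — shift
  I1: { [B → ( . - y] }  — shift
  I2: { [A → . (], [A → . - y (], [A → . y], [B → + . A +] }  — shift
  I3: { [B → - . - D] }  — shift
  I4: { [B' → B .] }  — accept
  I5: { [B → - - . D], [D → . ( y] }  — shift
  I6: { [D → ( . y] }  — shift
  I7: { [B → - - D .] }  — reduce
  I8: { [D → ( y .] }  — reduce
  I9: { [A → ( .] }  — reduce
  I10: { [A → - . y (] }  — shift
  I11: { [B → + A . +] }  — shift
  I12: { [A → y .] }  — reduce
  I13: { [B → + A + .] }  — reduce
  I14: { [A → - y . (] }  — shift
  I15: { [A → - y ( .] }  — reduce
  I16: { [B → ( - . y] }  — shift
  I17: { [B → ( - y .] }  — reduce

No state contains both a complete item and a shift item.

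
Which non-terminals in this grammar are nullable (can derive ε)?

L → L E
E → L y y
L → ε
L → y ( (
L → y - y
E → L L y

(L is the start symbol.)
{ 'L' }

ε-productions: L → ε
So L is immediately nullable.
No further non-terminal can be added: every production for the remaining non-terminals contains a terminal or a non-nullable non-terminal.
Nullable = { 'L' }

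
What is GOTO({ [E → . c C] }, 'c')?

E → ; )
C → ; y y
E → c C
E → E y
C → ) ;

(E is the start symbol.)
GOTO(I, 'c') = CLOSURE({ [A → αX.β] : [A → α.Xβ] ∈ I, X = 'c' })

Items with dot before 'c', with the dot advanced:
  [E → . c C] → [E → c . C]
Closure of the advanced items:
  [E → c . C] has the dot before C: add [C → . ; y y], [C → . ) ;]

GOTO = { [C → . ) ;], [C → . ; y y], [E → c . C] }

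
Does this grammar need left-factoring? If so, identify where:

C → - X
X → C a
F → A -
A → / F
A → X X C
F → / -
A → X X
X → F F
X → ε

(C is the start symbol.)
Left-factoring is needed when two productions for the same non-terminal
share a common prefix on the right-hand side.

Productions for X:
  X → C a
  X → F F
  X → ε
Productions for F:
  F → A -
  F → / -
Productions for A:
  A → / F
  A → X X C
  A → X X

Found common prefix 'X X' in productions for A

Answer: Yes, A has productions with common prefix 'X X'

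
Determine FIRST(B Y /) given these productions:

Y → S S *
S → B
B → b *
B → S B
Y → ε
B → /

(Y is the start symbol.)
FIRST sets of the non-terminals involved (from the grammar, by fixed-point iteration):
  FIRST(B) = { '/', 'b' }

To compute FIRST(B Y /), process the symbols left to right:
Symbol B is a non-terminal. Add FIRST(B) \ {ε} = { '/', 'b' }
B is not nullable (ε ∉ FIRST(B)), so stop here.
FIRST(B Y /) = { '/', 'b' }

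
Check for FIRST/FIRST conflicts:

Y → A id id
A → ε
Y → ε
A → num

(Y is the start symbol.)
A FIRST/FIRST conflict occurs when two productions N → α and N → β for the same non-terminal have FIRST(α) ∩ FIRST(β) ≠ ∅ (with ε ∈ FIRST of a nullable right-hand side, so two nullable alternatives also conflict).

FIRST sets of the non-terminals at (or reachable through a nullable prefix from) the front of some alternative:
  FIRST(A) = { 'num', ε }

Productions for Y:
  Y → A id id: FIRST = { 'id', 'num' }
  Y → ε: FIRST = { ε }
Productions for A:
  A → ε: FIRST = { ε }
  A → num: FIRST = { 'num' }

All alternatives of each non-terminal have pairwise disjoint FIRST sets.

Answer: No FIRST/FIRST conflicts.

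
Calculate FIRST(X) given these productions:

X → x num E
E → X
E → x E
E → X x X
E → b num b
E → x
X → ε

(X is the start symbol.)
From X → x num E:
  - x is a terminal: add 'x' and stop
From X → ε:
  - ε-production, so ε ∈ FIRST(X)

Collecting: FIRST(X) = { 'x', ε }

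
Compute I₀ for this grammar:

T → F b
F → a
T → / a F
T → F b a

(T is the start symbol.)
{ [F → . a], [T → . / a F], [T → . F b a], [T → . F b], [T' → . T] }

First, augment the grammar with T' → T
I₀ = CLOSURE({ [T' → . T] }):
  [T' → . T] has the dot before T: add [T → . F b], [T → . / a F], [T → . F b a]
  [T → . F b] has the dot before F: add [F → . a]
No further items can be added.

I₀ = { [F → . a], [T → . / a F], [T → . F b a], [T → . F b], [T' → . T] }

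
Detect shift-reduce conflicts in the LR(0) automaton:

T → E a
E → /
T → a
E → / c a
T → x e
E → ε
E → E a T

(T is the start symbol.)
A shift-reduce conflict occurs when an LR(0) state has both:
  - a complete (reduce) item [A → α .] (dot at the end), and
  - a shift item [B → β . c γ] (dot before a terminal).

Augment with T' → T and build the canonical LR(0) collection (I0 = CLOSURE({[T' → . T]}), then GOTO on every symbol after a dot until no new states appear). It has 11 states:
  I0: { [E → . / c a], [E → . /], [E → . E a T], [E → .], [T → . E a], [T → . a], [T → . x e], [T' → . T] }  — shift, reduce
  I1: { [E → / . c a], [E → / .] }  — shift, reduce
  I2: { [E → E . a T], [T → E . a] }  — shift
  I3: { [T' → T .] }  — accept
  I4: { [T → a .] }  — reduce
  I5: { [T → x . e] }  — shift
  I6: { [T → x e .] }  — reduce
  I7: { [E → . / c a], [E → . /], [E → . E a T], [E → .], [E → E a . T], [T → . E a], [T → . a], [T → . x e], [T → E a .] }  — shift, 2 reduces
  I8: { [E → E a T .] }  — reduce
  I9: { [E → / c . a] }  — shift
  I10: { [E → / c a .] }  — reduce

I0 contains reduce item [E → .] and shift items [E → . /], [E → . / c a], [T → . a], [T → . x e] — shift-reduce conflict.
I1 contains reduce item [E → / .] and shift item [E → / . c a] — shift-reduce conflict.
I7 contains reduce items [E → .], [T → E a .] and shift items [E → . /], [E → . / c a], [T → . a], [T → . x e] — shift-reduce conflict.

Answer: Yes — I0: [E → .] vs [E → . /]; I1: [E → / .] vs [E → / . c a]; I7: [E → .] vs [E → . /]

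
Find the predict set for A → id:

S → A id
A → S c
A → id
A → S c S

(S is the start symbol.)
{ 'id' }

PREDICT(A → id) = (FIRST(RHS) \ {ε}) ∪ (FOLLOW(A) if ε ∈ FIRST(RHS), i.e. RHS ⇒* ε)
FIRST(id) = { 'id' }
ε ∉ FIRST(id), so FOLLOW(A) is not added.
PREDICT(A → id) = { 'id' }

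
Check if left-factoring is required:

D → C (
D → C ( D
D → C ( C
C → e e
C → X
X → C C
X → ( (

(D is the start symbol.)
Yes, D has productions with common prefix 'C ('

Left-factoring is needed when two productions for the same non-terminal
share a common prefix on the right-hand side.

Productions for D:
  D → C (
  D → C ( D
  D → C ( C
Productions for C:
  C → e e
  C → X
Productions for X:
  X → C C
  X → ( (

Found common prefix 'C (' in productions for D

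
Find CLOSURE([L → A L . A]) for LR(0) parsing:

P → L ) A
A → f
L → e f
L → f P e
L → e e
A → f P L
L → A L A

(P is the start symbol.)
{ [A → . f P L], [A → . f], [L → A L . A] }

To compute CLOSURE, for each item [A → α.Bβ] where B is a non-terminal, add [B → .γ] for all productions B → γ; repeat for the newly added items until nothing changes.

Start with: [L → A L . A]
  [L → A L . A] has the dot before A: add [A → . f], [A → . f P L]
No further items can be added.

CLOSURE = { [A → . f P L], [A → . f], [L → A L . A] }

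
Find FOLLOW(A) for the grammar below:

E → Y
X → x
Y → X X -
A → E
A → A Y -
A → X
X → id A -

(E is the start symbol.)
{ '-', 'id', 'x' }

In A → A Y -: A is followed by Y '-', add FIRST(Y '-') \ {ε} = { 'id', 'x' }
In X → id A -: A is followed by '-', add FIRST('-') \ {ε} = { '-' }

Taking the union: FOLLOW(A) = { '-', 'id', 'x' }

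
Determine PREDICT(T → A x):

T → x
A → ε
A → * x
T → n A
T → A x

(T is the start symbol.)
{ '*', 'x' }

PREDICT(T → A x) = (FIRST(RHS) \ {ε}) ∪ (FOLLOW(T) if ε ∈ FIRST(RHS), i.e. RHS ⇒* ε)
FIRST(A) = { '*', ε }
FIRST(A x) = { '*', 'x' }
ε ∉ FIRST(A x), so FOLLOW(T) is not added.
PREDICT(T → A x) = { '*', 'x' }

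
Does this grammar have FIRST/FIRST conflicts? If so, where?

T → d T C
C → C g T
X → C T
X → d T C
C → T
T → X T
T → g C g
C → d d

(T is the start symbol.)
A FIRST/FIRST conflict occurs when two productions N → α and N → β for the same non-terminal have FIRST(α) ∩ FIRST(β) ≠ ∅ (with ε ∈ FIRST of a nullable right-hand side, so two nullable alternatives also conflict).

FIRST sets of the non-terminals at (or reachable through a nullable prefix from) the front of some alternative:
  FIRST(X) = { 'd', 'g' }
  FIRST(C) = { 'd', 'g' }
  FIRST(T) = { 'd', 'g' }

Productions for T:
  T → d T C: FIRST = { 'd' }
  T → X T: FIRST = { 'd', 'g' }
  T → g C g: FIRST = { 'g' }
Productions for C:
  C → C g T: FIRST = { 'd', 'g' }
  C → T: FIRST = { 'd', 'g' }
  C → d d: FIRST = { 'd' }
Productions for X:
  X → C T: FIRST = { 'd', 'g' }
  X → d T C: FIRST = { 'd' }

Conflict for T: T → d T C and T → X T
  Overlap: { 'd' }
Conflict for T: T → X T and T → g C g
  Overlap: { 'g' }
Conflict for C: C → C g T and C → T
  Overlap: { 'd', 'g' }
Conflict for C: C → C g T and C → d d
  Overlap: { 'd' }
Conflict for C: C → T and C → d d
  Overlap: { 'd' }
Conflict for X: X → C T and X → d T C
  Overlap: { 'd' }

Answer: Yes. T → d T C / T → X T on { 'd' }; T → X T / T → g C g on { 'g' }; C → C g T / C → T on { 'd', 'g' }; C → C g T / C → d d on { 'd' }; C → T / C → d d on { 'd' }; X → C T / X → d T C on { 'd' }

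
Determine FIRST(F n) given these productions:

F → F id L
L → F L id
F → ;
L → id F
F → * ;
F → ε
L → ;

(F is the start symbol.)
FIRST sets of the non-terminals involved (from the grammar, by fixed-point iteration):
  FIRST(F) = { '*', ';', 'id', ε }

To compute FIRST(F n), process the symbols left to right:
Symbol F is a non-terminal. Add FIRST(F) \ {ε} = { '*', ';', 'id' }
F is nullable (ε ∈ FIRST(F)), continue to the next symbol.
Symbol n is a terminal. Add 'n' and stop.
FIRST(F n) = { '*', ';', 'id', 'n' }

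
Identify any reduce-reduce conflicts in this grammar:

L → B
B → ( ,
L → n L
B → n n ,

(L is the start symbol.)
No reduce-reduce conflicts

Augment with L' → L and build the canonical LR(0) collection (I0 = CLOSURE({[L' → . L]}), then GOTO on every symbol after a dot until no new states appear). It has 9 states:
  I0: { [B → . ( ,], [B → . n n ,], [L → . B], [L → . n L], [L' → . L] }  — shift
  I1: { [B → ( . ,] }  — shift
  I2: { [L → B .] }  — reduce
  I3: { [L' → L .] }  — accept
  I4: { [B → . ( ,], [B → . n n ,], [B → n . n ,], [L → . B], [L → . n L], [L → n . L] }  — shift
  I5: { [L → n L .] }  — reduce
  I6: { [B → . ( ,], [B → . n n ,], [B → n . n ,], [B → n n . ,], [L → . B], [L → . n L], [L → n . L] }  — shift
  I7: { [B → n n , .] }  — reduce
  I8: { [B → ( , .] }  — reduce

No state contains more than one complete item.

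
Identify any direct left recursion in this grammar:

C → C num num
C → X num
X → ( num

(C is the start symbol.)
Yes, C is left-recursive

Direct left recursion occurs when N → N α for some non-terminal N (the right-hand side begins with the left-hand side itself).

C → C num num: LEFT RECURSIVE (starts with C)
C → X num: starts with X
X → ( num: starts with '('

The grammar has direct left recursion on: C.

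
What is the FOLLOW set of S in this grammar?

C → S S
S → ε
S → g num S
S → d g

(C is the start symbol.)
{ $, 'd', 'g' }

In C → S S: S is followed by S, add FIRST(S) \ {ε} = { 'd', 'g' }
  S is nullable, so also add FOLLOW(C)
In C → S S: S is at the end, add FOLLOW(C)
In S → g num S: S is at the end; this adds FOLLOW(S) to itself — nothing new

The FOLLOW sets referred to above (computed the same way, to a fixed point):
  FOLLOW(C) = { $ }

Taking the union: FOLLOW(S) = { $, 'd', 'g' }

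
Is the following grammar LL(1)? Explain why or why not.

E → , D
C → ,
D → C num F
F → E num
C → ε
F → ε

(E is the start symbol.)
Relevant sets:
  FIRST(E) = { ',' }
  FOLLOW(C) = { 'num' }
  FOLLOW(F) = { $, 'num' }

For C:
  PREDICT(C → ',') = { ',' }
  PREDICT(C → ε) = { 'num' }
For F:
  PREDICT(F → E num) = { ',' }
  PREDICT(F → ε) = { $, 'num' }
E, D have a single production, so nothing to check there.

All predict sets are disjoint. The grammar IS LL(1).

Answer: Yes, the grammar is LL(1).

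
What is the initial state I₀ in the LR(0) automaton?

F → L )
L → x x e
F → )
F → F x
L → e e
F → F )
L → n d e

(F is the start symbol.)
{ [F → . )], [F → . F )], [F → . F x], [F → . L )], [F' → . F], [L → . e e], [L → . n d e], [L → . x x e] }

First, augment the grammar with F' → F
I₀ = CLOSURE({ [F' → . F] }):
  [F' → . F] has the dot before F: add [F → . L )], [F → . )], [F → . F x], [F → . F )]
  [F → . L )] has the dot before L: add [L → . x x e], [L → . e e], [L → . n d e]
No further items can be added.

I₀ = { [F → . )], [F → . F )], [F → . F x], [F → . L )], [F' → . F], [L → . e e], [L → . n d e], [L → . x x e] }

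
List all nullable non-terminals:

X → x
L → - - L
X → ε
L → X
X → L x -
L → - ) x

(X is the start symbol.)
{ 'L', 'X' }

ε-productions: X → ε
So X is immediately nullable.
L → X: every symbol on the right is nullable, so L is nullable too.
Every non-terminal is now nullable.
Nullable = { 'L', 'X' }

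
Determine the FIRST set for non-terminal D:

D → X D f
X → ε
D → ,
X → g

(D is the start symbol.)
To compute FIRST(D), examine every production with D on the left-hand side, reading each right-hand side left to right until a non-nullable symbol is reached.

FIRST sets of the other non-terminals involved (by the same procedure, iterated to a fixed point):
  FIRST(X) = { 'g', ε }

From D → X D f:
  - X is a non-terminal: add FIRST(X) \ {ε} = { 'g' }
    X is nullable, so continue to the next symbol
  - D is the symbol being defined: contributes nothing new
    D is not nullable, so stop
From D → ,:
  - ',' is a terminal: add ',' and stop

Collecting: FIRST(D) = { ',', 'g' }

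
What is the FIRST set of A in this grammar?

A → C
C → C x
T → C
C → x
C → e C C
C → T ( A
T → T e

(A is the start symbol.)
FIRST sets of the other non-terminals involved (by the same procedure, iterated to a fixed point):
  FIRST(C) = { 'e', 'x' }

From A → C:
  - C is a non-terminal: add FIRST(C) \ {ε} = { 'e', 'x' }
    C is not nullable, so stop

Collecting: FIRST(A) = { 'e', 'x' }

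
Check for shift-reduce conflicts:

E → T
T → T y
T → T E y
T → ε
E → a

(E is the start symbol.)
Yes — I0: [T → .] vs [E → . a]; I2: [E → T .] vs [E → . a]

A shift-reduce conflict occurs when an LR(0) state has both:
  - a complete (reduce) item [A → α .] (dot at the end), and
  - a shift item [B → β . c γ] (dot before a terminal).

Augment with E' → E and build the canonical LR(0) collection (I0 = CLOSURE({[E' → . E]}), then GOTO on every symbol after a dot until no new states appear). It has 7 states:
  I0: { [E → . T], [E → . a], [E' → . E], [T → . T E y], [T → . T y], [T → .] }  — shift, reduce
  I1: { [E' → E .] }  — accept
  I2: { [E → . T], [E → . a], [E → T .], [T → . T E y], [T → . T y], [T → .], [T → T . E y], [T → T . y] }  — shift, 2 reduces
  I3: { [E → a .] }  — reduce
  I4: { [T → T E . y] }  — shift
  I5: { [T → T y .] }  — reduce
  I6: { [T → T E y .] }  — reduce

I0 contains reduce item [T → .] and shift item [E → . a] — shift-reduce conflict.
I2 contains reduce items [E → T .], [T → .] and shift items [E → . a], [T → T . y] — shift-reduce conflict.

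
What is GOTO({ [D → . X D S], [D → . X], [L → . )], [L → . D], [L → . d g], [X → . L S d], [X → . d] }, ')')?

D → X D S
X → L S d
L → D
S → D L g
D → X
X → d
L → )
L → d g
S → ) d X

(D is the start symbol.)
{ [L → ) .] }

GOTO(I, ')') = CLOSURE({ [A → αX.β] : [A → α.Xβ] ∈ I, X = ')' })

Items with dot before ')', with the dot advanced:
  [L → . )] → [L → ) .]
Closure adds nothing (no advanced item has the dot before a non-terminal).

GOTO = { [L → ) .] }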